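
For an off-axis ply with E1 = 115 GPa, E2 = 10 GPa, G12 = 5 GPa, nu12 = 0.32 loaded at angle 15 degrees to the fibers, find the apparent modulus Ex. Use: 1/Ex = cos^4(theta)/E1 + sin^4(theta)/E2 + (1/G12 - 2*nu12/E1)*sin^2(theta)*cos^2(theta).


cos^4(15) = 0.870513, sin^4(15) = 0.004487, sin^2(15)*cos^2(15) = 0.0625
1/G12 - 2*nu12/E1 = 1/5 - 2*0.32/115 = 0.194435 GPa^-1
1/Ex = 0.870513/115 + 0.004487/10 + 0.194435*0.0625 = 0.0201706 GPa^-1
Ex = 49.58 GPa

49.58 GPa


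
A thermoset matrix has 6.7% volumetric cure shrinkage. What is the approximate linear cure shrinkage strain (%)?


Linear shrinkage ≈ vol_shrink/3 = 6.7/3 = 2.233%

2.233%


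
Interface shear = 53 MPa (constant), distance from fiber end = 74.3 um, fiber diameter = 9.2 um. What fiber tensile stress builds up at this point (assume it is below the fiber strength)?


Force balance: sigma_f * (pi*d^2/4) = tau * (pi*d) * x  ->  sigma_f = 4 * tau * x / d
sigma_f = 4 * 53 * 74.3 / 9.2 = 1712.1 MPa

1712.1 MPa


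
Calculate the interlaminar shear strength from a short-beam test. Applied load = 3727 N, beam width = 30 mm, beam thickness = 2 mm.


ILSS = 3F/(4bh) = 3*3727/(4*30*2) = 46.59 MPa

46.59 MPa


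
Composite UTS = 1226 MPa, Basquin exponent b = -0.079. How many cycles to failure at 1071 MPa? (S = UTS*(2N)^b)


N = 0.5 * (S/UTS)^(1/b) = 0.5 * (1071/1226)^(1/-0.079) = 2.7671 cycles

2.7671 cycles


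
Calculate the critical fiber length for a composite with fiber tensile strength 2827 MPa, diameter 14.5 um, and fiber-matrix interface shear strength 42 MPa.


Lc = sigma_f * d / (2 * tau_i) = 2827 * 14.5 / (2 * 42) = 488.0 um

488.0 um


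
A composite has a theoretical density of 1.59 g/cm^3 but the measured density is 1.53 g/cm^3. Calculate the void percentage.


Void% = (rho_theo - rho_actual)/rho_theo * 100 = (1.59 - 1.53)/1.59 * 100 = 3.77%

3.77%


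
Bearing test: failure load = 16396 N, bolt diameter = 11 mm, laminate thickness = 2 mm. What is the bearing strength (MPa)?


sigma_br = F/(d*h) = 16396/(11*2) = 745.3 MPa

745.3 MPa


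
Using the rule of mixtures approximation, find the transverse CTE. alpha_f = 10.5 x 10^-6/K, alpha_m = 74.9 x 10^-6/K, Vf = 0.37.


alpha_2 = alpha_f*Vf + alpha_m*(1-Vf) = 10.5*0.37 + 74.9*0.63 = 51.1 x 10^-6/K

51.1 x 10^-6/K


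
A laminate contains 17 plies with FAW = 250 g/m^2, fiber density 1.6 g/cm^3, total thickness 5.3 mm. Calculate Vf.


Vf = n * FAW / (rho_f * h * 1000) = 17 * 250 / (1.6 * 5.3 * 1000) = 0.5012

0.5012


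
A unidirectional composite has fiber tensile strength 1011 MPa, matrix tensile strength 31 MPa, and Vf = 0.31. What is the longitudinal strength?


sigma_1 = sigma_f*Vf + sigma_m*(1-Vf) = 1011*0.31 + 31*0.69 = 334.8 MPa

334.8 MPa


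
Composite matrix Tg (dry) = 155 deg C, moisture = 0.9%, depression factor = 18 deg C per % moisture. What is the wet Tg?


Tg_wet = Tg_dry - k*moisture = 155 - 18*0.9 = 138.8 deg C

138.8 deg C


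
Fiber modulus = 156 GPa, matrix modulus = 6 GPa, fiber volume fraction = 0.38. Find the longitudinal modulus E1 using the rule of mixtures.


E1 = Ef*Vf + Em*(1-Vf) = 156*0.38 + 6*0.62 = 63.0 GPa

63.0 GPa


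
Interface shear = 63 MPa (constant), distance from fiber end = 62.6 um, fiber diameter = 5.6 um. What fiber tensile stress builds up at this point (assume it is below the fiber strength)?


Force balance: sigma_f * (pi*d^2/4) = tau * (pi*d) * x  ->  sigma_f = 4 * tau * x / d
sigma_f = 4 * 63 * 62.6 / 5.6 = 2817.0 MPa

2817.0 MPa


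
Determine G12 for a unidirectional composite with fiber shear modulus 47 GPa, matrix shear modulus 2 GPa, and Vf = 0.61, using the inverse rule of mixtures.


1/G12 = Vf/Gf + (1-Vf)/Gm = 0.61/47 + 0.39/2
G12 = 4.81 GPa

4.81 GPa


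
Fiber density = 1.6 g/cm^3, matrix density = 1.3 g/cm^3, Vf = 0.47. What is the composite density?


rho_c = rho_f*Vf + rho_m*(1-Vf) = 1.6*0.47 + 1.3*0.53 = 1.441 g/cm^3

1.441 g/cm^3


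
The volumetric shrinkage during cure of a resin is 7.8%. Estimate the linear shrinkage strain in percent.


Linear shrinkage ≈ vol_shrink/3 = 7.8/3 = 2.6%

2.6%


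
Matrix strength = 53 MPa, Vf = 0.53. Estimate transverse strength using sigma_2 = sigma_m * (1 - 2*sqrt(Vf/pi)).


factor = 1 - 2*sqrt(0.53/pi) = 0.1785
sigma_2 = 53 * 0.1785 = 9.46 MPa

9.46 MPa


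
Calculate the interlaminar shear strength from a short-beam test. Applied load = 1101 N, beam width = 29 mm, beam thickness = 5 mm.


ILSS = 3F/(4bh) = 3*1101/(4*29*5) = 5.69 MPa

5.69 MPa


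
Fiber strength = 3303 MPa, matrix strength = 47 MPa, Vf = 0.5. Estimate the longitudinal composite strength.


sigma_1 = sigma_f*Vf + sigma_m*(1-Vf) = 3303*0.5 + 47*0.5 = 1675.0 MPa

1675.0 MPa


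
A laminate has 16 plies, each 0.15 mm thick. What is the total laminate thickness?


h = n * t_ply = 16 * 0.15 = 2.4 mm

2.4 mm


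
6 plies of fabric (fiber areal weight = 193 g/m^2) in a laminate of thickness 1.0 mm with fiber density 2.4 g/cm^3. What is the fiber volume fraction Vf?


Vf = n * FAW / (rho_f * h * 1000) = 6 * 193 / (2.4 * 1.0 * 1000) = 0.4825

0.4825


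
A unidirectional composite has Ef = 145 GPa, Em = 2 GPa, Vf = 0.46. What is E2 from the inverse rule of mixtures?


1/E2 = Vf/Ef + (1-Vf)/Em = 0.46/145 + 0.54/2
E2 = 3.66 GPa

3.66 GPa


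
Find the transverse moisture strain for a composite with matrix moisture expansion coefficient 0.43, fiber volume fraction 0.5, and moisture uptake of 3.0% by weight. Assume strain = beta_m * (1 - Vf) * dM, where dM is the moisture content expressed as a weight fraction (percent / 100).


dM = 3.0/100 = 0.03
strain = beta_m * (1-Vf) * dM = 0.43 * 0.5 * 0.03 = 0.00645

0.00645


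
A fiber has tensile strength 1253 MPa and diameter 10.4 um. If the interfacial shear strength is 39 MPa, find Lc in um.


Lc = sigma_f * d / (2 * tau_i) = 1253 * 10.4 / (2 * 39) = 167.1 um

167.1 um


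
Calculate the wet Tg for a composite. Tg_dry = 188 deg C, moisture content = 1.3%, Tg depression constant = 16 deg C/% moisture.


Tg_wet = Tg_dry - k*moisture = 188 - 16*1.3 = 167.2 deg C

167.2 deg C


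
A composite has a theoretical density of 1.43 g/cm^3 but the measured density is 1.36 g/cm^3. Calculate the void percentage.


Void% = (rho_theo - rho_actual)/rho_theo * 100 = (1.43 - 1.36)/1.43 * 100 = 4.9%

4.9%


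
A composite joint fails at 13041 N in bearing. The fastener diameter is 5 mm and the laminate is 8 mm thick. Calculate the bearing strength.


sigma_br = F/(d*h) = 13041/(5*8) = 326.0 MPa

326.0 MPa


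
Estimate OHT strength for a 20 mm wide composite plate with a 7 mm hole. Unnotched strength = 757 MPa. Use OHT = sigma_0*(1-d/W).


OHT = sigma_0*(1-d/W) = 757*(1-7/20) = 492.1 MPa

492.1 MPa


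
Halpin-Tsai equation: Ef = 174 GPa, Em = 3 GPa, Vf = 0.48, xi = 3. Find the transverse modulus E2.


eta = (Ef/Em - 1)/(Ef/Em + xi) = (58.0 - 1)/(58.0 + 3) = 0.9344
E2 = Em*(1+xi*eta*Vf)/(1-eta*Vf) = 12.76 GPa

12.76 GPa


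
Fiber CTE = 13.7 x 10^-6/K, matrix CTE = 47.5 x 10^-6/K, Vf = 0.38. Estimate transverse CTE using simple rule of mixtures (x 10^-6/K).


alpha_2 = alpha_f*Vf + alpha_m*(1-Vf) = 13.7*0.38 + 47.5*0.62 = 34.7 x 10^-6/K

34.7 x 10^-6/K


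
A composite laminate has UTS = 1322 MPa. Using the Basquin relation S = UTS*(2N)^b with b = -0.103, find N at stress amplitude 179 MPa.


N = 0.5 * (S/UTS)^(1/b) = 0.5 * (179/1322)^(1/-0.103) = 1.3484e+08 cycles

1.3484e+08 cycles


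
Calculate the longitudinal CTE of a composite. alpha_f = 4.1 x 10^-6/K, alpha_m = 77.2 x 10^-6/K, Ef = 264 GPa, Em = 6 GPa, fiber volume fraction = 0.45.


E1 = Ef*Vf + Em*(1-Vf) = 122.1
alpha_1 = (alpha_f*Ef*Vf + alpha_m*Em*(1-Vf))/E1 = 6.08 x 10^-6/K

6.08 x 10^-6/K


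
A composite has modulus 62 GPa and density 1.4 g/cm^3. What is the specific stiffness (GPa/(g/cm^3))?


Specific stiffness = E/rho = 62/1.4 = 44.3 GPa/(g/cm^3)

44.3 GPa/(g/cm^3)


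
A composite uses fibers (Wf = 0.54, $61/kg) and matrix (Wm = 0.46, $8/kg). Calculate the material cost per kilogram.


Cost = cost_f*Wf + cost_m*Wm = 61*0.54 + 8*0.46 = $36.62/kg

$36.62/kg


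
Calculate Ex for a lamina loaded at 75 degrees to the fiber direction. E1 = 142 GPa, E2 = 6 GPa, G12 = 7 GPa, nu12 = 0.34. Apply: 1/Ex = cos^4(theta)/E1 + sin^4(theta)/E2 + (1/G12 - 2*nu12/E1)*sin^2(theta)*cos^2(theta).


cos^4(75) = 0.004487, sin^4(75) = 0.870513, sin^2(75)*cos^2(75) = 0.0625
1/G12 - 2*nu12/E1 = 1/7 - 2*0.34/142 = 0.138068 GPa^-1
1/Ex = 0.004487/142 + 0.870513/6 + 0.138068*0.0625 = 0.1537463 GPa^-1
Ex = 6.5 GPa

6.5 GPa


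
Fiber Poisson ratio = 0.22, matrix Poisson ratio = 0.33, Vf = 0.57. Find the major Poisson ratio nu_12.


nu_12 = nu_f*Vf + nu_m*(1-Vf) = 0.22*0.57 + 0.33*0.43 = 0.2673

0.2673


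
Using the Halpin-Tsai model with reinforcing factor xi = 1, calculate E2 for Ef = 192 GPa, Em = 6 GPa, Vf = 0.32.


eta = (Ef/Em - 1)/(Ef/Em + xi) = (32.0 - 1)/(32.0 + 1) = 0.9394
E2 = Em*(1+xi*eta*Vf)/(1-eta*Vf) = 11.16 GPa

11.16 GPa


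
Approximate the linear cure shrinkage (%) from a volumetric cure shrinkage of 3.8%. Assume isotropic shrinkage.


Linear shrinkage ≈ vol_shrink/3 = 3.8/3 = 1.267%

1.267%


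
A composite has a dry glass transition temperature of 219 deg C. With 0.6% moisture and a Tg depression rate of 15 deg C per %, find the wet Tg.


Tg_wet = Tg_dry - k*moisture = 219 - 15*0.6 = 210.0 deg C

210.0 deg C


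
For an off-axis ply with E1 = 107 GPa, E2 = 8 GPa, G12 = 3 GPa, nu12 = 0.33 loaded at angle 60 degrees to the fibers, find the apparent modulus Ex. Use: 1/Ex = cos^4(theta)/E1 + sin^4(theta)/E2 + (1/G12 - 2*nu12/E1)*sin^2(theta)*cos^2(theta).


cos^4(60) = 0.0625, sin^4(60) = 0.5625, sin^2(60)*cos^2(60) = 0.1875
1/G12 - 2*nu12/E1 = 1/3 - 2*0.33/107 = 0.327165 GPa^-1
1/Ex = 0.0625/107 + 0.5625/8 + 0.327165*0.1875 = 0.1322401 GPa^-1
Ex = 7.56 GPa

7.56 GPa


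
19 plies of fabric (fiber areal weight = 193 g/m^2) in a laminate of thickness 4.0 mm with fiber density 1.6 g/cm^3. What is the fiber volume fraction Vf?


Vf = n * FAW / (rho_f * h * 1000) = 19 * 193 / (1.6 * 4.0 * 1000) = 0.573

0.573


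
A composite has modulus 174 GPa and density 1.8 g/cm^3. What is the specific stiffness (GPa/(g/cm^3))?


Specific stiffness = E/rho = 174/1.8 = 96.7 GPa/(g/cm^3)

96.7 GPa/(g/cm^3)


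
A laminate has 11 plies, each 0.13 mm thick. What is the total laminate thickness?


h = n * t_ply = 11 * 0.13 = 1.43 mm

1.43 mm


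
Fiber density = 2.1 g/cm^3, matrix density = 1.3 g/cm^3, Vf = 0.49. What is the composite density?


rho_c = rho_f*Vf + rho_m*(1-Vf) = 2.1*0.49 + 1.3*0.51 = 1.692 g/cm^3

1.692 g/cm^3


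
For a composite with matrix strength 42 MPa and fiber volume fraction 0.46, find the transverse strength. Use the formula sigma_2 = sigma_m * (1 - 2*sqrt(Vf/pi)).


factor = 1 - 2*sqrt(0.46/pi) = 0.2347
sigma_2 = 42 * 0.2347 = 9.86 MPa

9.86 MPa


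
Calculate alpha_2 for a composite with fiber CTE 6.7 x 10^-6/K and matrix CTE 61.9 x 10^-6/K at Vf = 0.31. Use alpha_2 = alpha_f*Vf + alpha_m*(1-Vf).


alpha_2 = alpha_f*Vf + alpha_m*(1-Vf) = 6.7*0.31 + 61.9*0.69 = 44.8 x 10^-6/K

44.8 x 10^-6/K


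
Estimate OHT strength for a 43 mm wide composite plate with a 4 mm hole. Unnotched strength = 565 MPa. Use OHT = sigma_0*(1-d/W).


OHT = sigma_0*(1-d/W) = 565*(1-4/43) = 512.4 MPa

512.4 MPa


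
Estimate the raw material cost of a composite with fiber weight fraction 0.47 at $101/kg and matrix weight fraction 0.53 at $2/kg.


Cost = cost_f*Wf + cost_m*Wm = 101*0.47 + 2*0.53 = $48.53/kg

$48.53/kg


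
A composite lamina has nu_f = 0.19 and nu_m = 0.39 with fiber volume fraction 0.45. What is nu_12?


nu_12 = nu_f*Vf + nu_m*(1-Vf) = 0.19*0.45 + 0.39*0.55 = 0.3

0.3


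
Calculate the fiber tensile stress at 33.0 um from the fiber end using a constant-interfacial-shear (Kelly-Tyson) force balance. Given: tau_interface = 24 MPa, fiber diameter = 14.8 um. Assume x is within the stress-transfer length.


Force balance: sigma_f * (pi*d^2/4) = tau * (pi*d) * x  ->  sigma_f = 4 * tau * x / d
sigma_f = 4 * 24 * 33.0 / 14.8 = 214.1 MPa

214.1 MPa


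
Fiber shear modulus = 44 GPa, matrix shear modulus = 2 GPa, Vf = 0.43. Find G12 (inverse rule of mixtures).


1/G12 = Vf/Gf + (1-Vf)/Gm = 0.43/44 + 0.57/2
G12 = 3.39 GPa

3.39 GPa


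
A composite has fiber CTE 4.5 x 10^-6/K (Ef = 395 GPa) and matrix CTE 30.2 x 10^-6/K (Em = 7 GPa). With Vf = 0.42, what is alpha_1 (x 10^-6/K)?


E1 = Ef*Vf + Em*(1-Vf) = 169.96
alpha_1 = (alpha_f*Ef*Vf + alpha_m*Em*(1-Vf))/E1 = 5.11 x 10^-6/K

5.11 x 10^-6/K


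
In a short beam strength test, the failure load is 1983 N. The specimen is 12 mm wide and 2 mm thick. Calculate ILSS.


ILSS = 3F/(4bh) = 3*1983/(4*12*2) = 61.97 MPa

61.97 MPa


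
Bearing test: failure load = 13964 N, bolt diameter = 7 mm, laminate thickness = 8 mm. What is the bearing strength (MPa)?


sigma_br = F/(d*h) = 13964/(7*8) = 249.4 MPa

249.4 MPa


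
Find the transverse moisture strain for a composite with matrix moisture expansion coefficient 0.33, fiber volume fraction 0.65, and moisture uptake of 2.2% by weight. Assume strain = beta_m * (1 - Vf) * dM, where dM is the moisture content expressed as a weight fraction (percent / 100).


dM = 2.2/100 = 0.022
strain = beta_m * (1-Vf) * dM = 0.33 * 0.35 * 0.022 = 0.002541

0.002541


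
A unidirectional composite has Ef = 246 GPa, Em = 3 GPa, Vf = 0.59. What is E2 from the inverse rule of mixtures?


1/E2 = Vf/Ef + (1-Vf)/Em = 0.59/246 + 0.41/3
E2 = 7.19 GPa

7.19 GPa


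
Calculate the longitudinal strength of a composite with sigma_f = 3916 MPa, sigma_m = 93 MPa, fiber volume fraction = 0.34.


sigma_1 = sigma_f*Vf + sigma_m*(1-Vf) = 3916*0.34 + 93*0.66 = 1392.8 MPa

1392.8 MPa


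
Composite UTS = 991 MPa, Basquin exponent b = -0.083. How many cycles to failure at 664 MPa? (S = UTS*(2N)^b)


N = 0.5 * (S/UTS)^(1/b) = 0.5 * (664/991)^(1/-0.083) = 62.2613 cycles

62.2613 cycles


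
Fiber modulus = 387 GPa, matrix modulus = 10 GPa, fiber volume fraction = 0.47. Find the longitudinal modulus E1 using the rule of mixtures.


E1 = Ef*Vf + Em*(1-Vf) = 387*0.47 + 10*0.53 = 187.19 GPa

187.19 GPa


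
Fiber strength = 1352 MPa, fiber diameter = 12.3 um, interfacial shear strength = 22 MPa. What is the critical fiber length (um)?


Lc = sigma_f * d / (2 * tau_i) = 1352 * 12.3 / (2 * 22) = 377.9 um

377.9 um


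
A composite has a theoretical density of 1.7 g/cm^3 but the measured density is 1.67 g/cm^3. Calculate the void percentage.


Void% = (rho_theo - rho_actual)/rho_theo * 100 = (1.7 - 1.67)/1.7 * 100 = 1.76%

1.76%


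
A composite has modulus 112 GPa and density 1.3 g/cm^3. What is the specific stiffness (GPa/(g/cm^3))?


Specific stiffness = E/rho = 112/1.3 = 86.2 GPa/(g/cm^3)

86.2 GPa/(g/cm^3)


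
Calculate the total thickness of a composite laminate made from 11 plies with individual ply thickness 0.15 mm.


h = n * t_ply = 11 * 0.15 = 1.65 mm

1.65 mm


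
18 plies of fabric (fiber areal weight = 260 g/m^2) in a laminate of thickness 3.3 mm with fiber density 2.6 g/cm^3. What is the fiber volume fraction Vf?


Vf = n * FAW / (rho_f * h * 1000) = 18 * 260 / (2.6 * 3.3 * 1000) = 0.5455

0.5455


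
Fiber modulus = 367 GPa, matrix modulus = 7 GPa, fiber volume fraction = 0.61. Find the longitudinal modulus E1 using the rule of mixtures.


E1 = Ef*Vf + Em*(1-Vf) = 367*0.61 + 7*0.39 = 226.6 GPa

226.6 GPa


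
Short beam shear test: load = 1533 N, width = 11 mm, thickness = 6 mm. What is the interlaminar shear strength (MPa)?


ILSS = 3F/(4bh) = 3*1533/(4*11*6) = 17.42 MPa

17.42 MPa


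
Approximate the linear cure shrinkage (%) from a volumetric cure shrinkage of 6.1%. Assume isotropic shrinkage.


Linear shrinkage ≈ vol_shrink/3 = 6.1/3 = 2.033%

2.033%


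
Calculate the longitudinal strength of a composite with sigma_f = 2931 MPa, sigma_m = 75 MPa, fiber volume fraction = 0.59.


sigma_1 = sigma_f*Vf + sigma_m*(1-Vf) = 2931*0.59 + 75*0.41 = 1760.0 MPa

1760.0 MPa


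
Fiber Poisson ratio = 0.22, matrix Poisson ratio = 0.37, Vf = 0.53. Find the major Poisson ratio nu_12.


nu_12 = nu_f*Vf + nu_m*(1-Vf) = 0.22*0.53 + 0.37*0.47 = 0.2905

0.2905


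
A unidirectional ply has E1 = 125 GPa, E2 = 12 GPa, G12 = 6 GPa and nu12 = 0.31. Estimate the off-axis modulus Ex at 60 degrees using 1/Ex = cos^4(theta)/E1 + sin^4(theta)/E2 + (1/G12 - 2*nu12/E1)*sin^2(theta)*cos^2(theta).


cos^4(60) = 0.0625, sin^4(60) = 0.5625, sin^2(60)*cos^2(60) = 0.1875
1/G12 - 2*nu12/E1 = 1/6 - 2*0.31/125 = 0.161707 GPa^-1
1/Ex = 0.0625/125 + 0.5625/12 + 0.161707*0.1875 = 0.077695 GPa^-1
Ex = 12.87 GPa

12.87 GPa


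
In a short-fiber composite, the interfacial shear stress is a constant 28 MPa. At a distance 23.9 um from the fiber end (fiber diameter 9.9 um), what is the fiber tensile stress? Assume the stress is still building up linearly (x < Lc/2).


Force balance: sigma_f * (pi*d^2/4) = tau * (pi*d) * x  ->  sigma_f = 4 * tau * x / d
sigma_f = 4 * 28 * 23.9 / 9.9 = 270.4 MPa

270.4 MPa


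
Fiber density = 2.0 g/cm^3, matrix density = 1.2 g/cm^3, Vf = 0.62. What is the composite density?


rho_c = rho_f*Vf + rho_m*(1-Vf) = 2.0*0.62 + 1.2*0.38 = 1.696 g/cm^3

1.696 g/cm^3


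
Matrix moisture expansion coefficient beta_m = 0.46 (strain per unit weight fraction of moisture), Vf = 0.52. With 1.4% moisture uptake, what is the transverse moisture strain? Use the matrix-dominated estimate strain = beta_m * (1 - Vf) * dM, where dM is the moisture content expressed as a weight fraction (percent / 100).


dM = 1.4/100 = 0.014
strain = beta_m * (1-Vf) * dM = 0.46 * 0.48 * 0.014 = 0.0030912

0.0030912


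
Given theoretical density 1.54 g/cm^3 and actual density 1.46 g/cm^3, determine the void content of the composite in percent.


Void% = (rho_theo - rho_actual)/rho_theo * 100 = (1.54 - 1.46)/1.54 * 100 = 5.19%

5.19%


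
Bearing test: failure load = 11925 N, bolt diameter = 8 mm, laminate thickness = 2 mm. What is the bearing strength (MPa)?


sigma_br = F/(d*h) = 11925/(8*2) = 745.3 MPa

745.3 MPa


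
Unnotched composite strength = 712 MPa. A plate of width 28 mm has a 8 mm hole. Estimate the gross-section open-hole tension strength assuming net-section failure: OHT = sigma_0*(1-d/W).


OHT = sigma_0*(1-d/W) = 712*(1-8/28) = 508.6 MPa

508.6 MPa


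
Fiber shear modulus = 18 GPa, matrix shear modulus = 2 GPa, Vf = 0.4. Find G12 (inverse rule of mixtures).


1/G12 = Vf/Gf + (1-Vf)/Gm = 0.4/18 + 0.6/2
G12 = 3.1 GPa

3.1 GPa


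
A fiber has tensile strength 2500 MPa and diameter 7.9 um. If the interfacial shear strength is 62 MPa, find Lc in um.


Lc = sigma_f * d / (2 * tau_i) = 2500 * 7.9 / (2 * 62) = 159.3 um

159.3 um


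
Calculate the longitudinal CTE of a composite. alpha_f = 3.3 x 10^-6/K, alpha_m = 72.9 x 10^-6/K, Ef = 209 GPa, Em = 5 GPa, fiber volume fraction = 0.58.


E1 = Ef*Vf + Em*(1-Vf) = 123.32
alpha_1 = (alpha_f*Ef*Vf + alpha_m*Em*(1-Vf))/E1 = 4.49 x 10^-6/K

4.49 x 10^-6/K


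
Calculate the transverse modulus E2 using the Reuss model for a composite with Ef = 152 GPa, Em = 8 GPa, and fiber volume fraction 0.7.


1/E2 = Vf/Ef + (1-Vf)/Em = 0.7/152 + 0.3/8
E2 = 23.75 GPa

23.75 GPa


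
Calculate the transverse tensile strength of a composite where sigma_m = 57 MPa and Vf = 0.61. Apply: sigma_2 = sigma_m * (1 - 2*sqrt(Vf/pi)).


factor = 1 - 2*sqrt(0.61/pi) = 0.1187
sigma_2 = 57 * 0.1187 = 6.77 MPa

6.77 MPa


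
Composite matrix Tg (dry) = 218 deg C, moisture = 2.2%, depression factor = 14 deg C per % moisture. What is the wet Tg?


Tg_wet = Tg_dry - k*moisture = 218 - 14*2.2 = 187.2 deg C

187.2 deg C


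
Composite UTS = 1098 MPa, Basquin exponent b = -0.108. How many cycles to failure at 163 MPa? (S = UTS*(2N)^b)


N = 0.5 * (S/UTS)^(1/b) = 0.5 * (163/1098)^(1/-0.108) = 2.3414e+07 cycles

2.3414e+07 cycles


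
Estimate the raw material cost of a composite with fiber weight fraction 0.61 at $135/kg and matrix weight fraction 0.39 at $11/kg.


Cost = cost_f*Wf + cost_m*Wm = 135*0.61 + 11*0.39 = $86.64/kg

$86.64/kg


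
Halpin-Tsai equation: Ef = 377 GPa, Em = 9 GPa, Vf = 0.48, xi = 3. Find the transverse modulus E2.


eta = (Ef/Em - 1)/(Ef/Em + xi) = (41.8889 - 1)/(41.8889 + 3) = 0.9109
E2 = Em*(1+xi*eta*Vf)/(1-eta*Vf) = 36.97 GPa

36.97 GPa


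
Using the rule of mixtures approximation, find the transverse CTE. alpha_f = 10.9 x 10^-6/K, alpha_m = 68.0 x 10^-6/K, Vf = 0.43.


alpha_2 = alpha_f*Vf + alpha_m*(1-Vf) = 10.9*0.43 + 68.0*0.57 = 43.4 x 10^-6/K

43.4 x 10^-6/K


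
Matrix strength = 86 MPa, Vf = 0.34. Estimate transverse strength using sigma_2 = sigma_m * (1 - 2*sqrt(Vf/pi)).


factor = 1 - 2*sqrt(0.34/pi) = 0.342
sigma_2 = 86 * 0.342 = 29.42 MPa

29.42 MPa


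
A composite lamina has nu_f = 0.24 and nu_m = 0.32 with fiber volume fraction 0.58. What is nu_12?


nu_12 = nu_f*Vf + nu_m*(1-Vf) = 0.24*0.58 + 0.32*0.42 = 0.2736

0.2736


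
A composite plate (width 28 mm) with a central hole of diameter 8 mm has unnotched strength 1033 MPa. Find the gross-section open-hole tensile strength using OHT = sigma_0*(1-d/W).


OHT = sigma_0*(1-d/W) = 1033*(1-8/28) = 737.9 MPa

737.9 MPa


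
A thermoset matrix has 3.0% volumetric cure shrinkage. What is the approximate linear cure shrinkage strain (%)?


Linear shrinkage ≈ vol_shrink/3 = 3.0/3 = 1.0%

1.0%


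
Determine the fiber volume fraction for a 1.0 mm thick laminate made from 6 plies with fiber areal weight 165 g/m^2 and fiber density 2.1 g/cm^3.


Vf = n * FAW / (rho_f * h * 1000) = 6 * 165 / (2.1 * 1.0 * 1000) = 0.4714

0.4714


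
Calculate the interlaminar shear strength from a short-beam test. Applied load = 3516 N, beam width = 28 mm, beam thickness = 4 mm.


ILSS = 3F/(4bh) = 3*3516/(4*28*4) = 23.54 MPa

23.54 MPa


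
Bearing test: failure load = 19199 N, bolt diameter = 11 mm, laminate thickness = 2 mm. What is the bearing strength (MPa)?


sigma_br = F/(d*h) = 19199/(11*2) = 872.7 MPa

872.7 MPa


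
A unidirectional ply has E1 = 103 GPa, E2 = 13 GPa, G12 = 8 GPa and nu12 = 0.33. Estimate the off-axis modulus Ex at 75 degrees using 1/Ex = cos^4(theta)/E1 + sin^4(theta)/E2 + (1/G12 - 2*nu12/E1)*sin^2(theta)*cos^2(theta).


cos^4(75) = 0.004487, sin^4(75) = 0.870513, sin^2(75)*cos^2(75) = 0.0625
1/G12 - 2*nu12/E1 = 1/8 - 2*0.33/103 = 0.118592 GPa^-1
1/Ex = 0.004487/103 + 0.870513/13 + 0.118592*0.0625 = 0.0744181 GPa^-1
Ex = 13.44 GPa

13.44 GPa


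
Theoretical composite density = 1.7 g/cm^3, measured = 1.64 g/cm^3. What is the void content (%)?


Void% = (rho_theo - rho_actual)/rho_theo * 100 = (1.7 - 1.64)/1.7 * 100 = 3.53%

3.53%


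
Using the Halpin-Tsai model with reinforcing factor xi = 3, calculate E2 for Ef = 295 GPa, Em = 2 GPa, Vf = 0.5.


eta = (Ef/Em - 1)/(Ef/Em + xi) = (147.5 - 1)/(147.5 + 3) = 0.9734
E2 = Em*(1+xi*eta*Vf)/(1-eta*Vf) = 9.59 GPa

9.59 GPa


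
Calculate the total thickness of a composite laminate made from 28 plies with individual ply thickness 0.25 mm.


h = n * t_ply = 28 * 0.25 = 7.0 mm

7.0 mm


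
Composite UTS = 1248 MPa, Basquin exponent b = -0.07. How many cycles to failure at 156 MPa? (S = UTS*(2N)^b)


N = 0.5 * (S/UTS)^(1/b) = 0.5 * (156/1248)^(1/-0.07) = 3.9834e+12 cycles

3.9834e+12 cycles


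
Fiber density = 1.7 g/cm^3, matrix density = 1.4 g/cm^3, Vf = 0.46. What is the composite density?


rho_c = rho_f*Vf + rho_m*(1-Vf) = 1.7*0.46 + 1.4*0.54 = 1.538 g/cm^3

1.538 g/cm^3


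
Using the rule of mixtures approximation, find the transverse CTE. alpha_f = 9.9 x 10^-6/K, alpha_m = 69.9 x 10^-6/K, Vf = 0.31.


alpha_2 = alpha_f*Vf + alpha_m*(1-Vf) = 9.9*0.31 + 69.9*0.69 = 51.3 x 10^-6/K

51.3 x 10^-6/K


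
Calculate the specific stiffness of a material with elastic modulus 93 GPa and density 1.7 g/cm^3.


Specific stiffness = E/rho = 93/1.7 = 54.7 GPa/(g/cm^3)

54.7 GPa/(g/cm^3)


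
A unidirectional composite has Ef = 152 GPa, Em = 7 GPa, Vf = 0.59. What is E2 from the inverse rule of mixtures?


1/E2 = Vf/Ef + (1-Vf)/Em = 0.59/152 + 0.41/7
E2 = 16.01 GPa

16.01 GPa


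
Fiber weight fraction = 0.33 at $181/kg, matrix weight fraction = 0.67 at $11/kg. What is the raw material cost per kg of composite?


Cost = cost_f*Wf + cost_m*Wm = 181*0.33 + 11*0.67 = $67.1/kg

$67.1/kg


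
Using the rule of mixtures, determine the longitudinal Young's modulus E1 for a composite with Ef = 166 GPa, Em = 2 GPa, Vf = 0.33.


E1 = Ef*Vf + Em*(1-Vf) = 166*0.33 + 2*0.67 = 56.12 GPa

56.12 GPa


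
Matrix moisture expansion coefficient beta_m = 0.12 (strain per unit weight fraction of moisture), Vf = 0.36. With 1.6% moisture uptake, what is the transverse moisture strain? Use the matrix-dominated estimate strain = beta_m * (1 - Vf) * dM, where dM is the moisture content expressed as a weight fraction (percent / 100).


dM = 1.6/100 = 0.016
strain = beta_m * (1-Vf) * dM = 0.12 * 0.64 * 0.016 = 0.0012288

0.0012288


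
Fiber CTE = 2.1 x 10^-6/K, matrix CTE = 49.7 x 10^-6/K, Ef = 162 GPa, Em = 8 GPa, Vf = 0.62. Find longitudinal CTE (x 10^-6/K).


E1 = Ef*Vf + Em*(1-Vf) = 103.48
alpha_1 = (alpha_f*Ef*Vf + alpha_m*Em*(1-Vf))/E1 = 3.5 x 10^-6/K

3.5 x 10^-6/K


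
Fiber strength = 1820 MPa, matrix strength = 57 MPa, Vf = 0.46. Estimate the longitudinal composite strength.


sigma_1 = sigma_f*Vf + sigma_m*(1-Vf) = 1820*0.46 + 57*0.54 = 868.0 MPa

868.0 MPa


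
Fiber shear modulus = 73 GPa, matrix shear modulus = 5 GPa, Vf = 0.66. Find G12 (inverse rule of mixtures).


1/G12 = Vf/Gf + (1-Vf)/Gm = 0.66/73 + 0.34/5
G12 = 12.98 GPa

12.98 GPa


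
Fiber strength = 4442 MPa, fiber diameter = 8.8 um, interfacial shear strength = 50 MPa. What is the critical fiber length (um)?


Lc = sigma_f * d / (2 * tau_i) = 4442 * 8.8 / (2 * 50) = 390.9 um

390.9 um


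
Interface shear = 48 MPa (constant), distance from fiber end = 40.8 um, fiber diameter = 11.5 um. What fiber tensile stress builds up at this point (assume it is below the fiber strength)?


Force balance: sigma_f * (pi*d^2/4) = tau * (pi*d) * x  ->  sigma_f = 4 * tau * x / d
sigma_f = 4 * 48 * 40.8 / 11.5 = 681.2 MPa

681.2 MPa


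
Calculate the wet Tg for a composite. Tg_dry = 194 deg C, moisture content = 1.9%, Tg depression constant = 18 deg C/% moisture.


Tg_wet = Tg_dry - k*moisture = 194 - 18*1.9 = 159.8 deg C

159.8 deg C


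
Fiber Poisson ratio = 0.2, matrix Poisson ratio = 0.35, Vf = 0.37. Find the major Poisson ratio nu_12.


nu_12 = nu_f*Vf + nu_m*(1-Vf) = 0.2*0.37 + 0.35*0.63 = 0.2945

0.2945


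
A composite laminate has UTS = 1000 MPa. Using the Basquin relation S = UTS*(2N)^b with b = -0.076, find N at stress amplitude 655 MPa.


N = 0.5 * (S/UTS)^(1/b) = 0.5 * (655/1000)^(1/-0.076) = 130.8723 cycles

130.8723 cycles


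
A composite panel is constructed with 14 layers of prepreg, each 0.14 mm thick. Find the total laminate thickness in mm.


h = n * t_ply = 14 * 0.14 = 1.96 mm

1.96 mm


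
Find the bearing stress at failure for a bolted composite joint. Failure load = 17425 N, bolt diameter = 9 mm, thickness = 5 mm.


sigma_br = F/(d*h) = 17425/(9*5) = 387.2 MPa

387.2 MPa


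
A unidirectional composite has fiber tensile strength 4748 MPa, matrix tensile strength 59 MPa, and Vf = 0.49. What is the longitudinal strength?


sigma_1 = sigma_f*Vf + sigma_m*(1-Vf) = 4748*0.49 + 59*0.51 = 2356.6 MPa

2356.6 MPa


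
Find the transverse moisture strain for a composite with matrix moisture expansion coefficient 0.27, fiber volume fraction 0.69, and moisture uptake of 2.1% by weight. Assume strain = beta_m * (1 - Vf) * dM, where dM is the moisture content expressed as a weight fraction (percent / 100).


dM = 2.1/100 = 0.021
strain = beta_m * (1-Vf) * dM = 0.27 * 0.31 * 0.021 = 0.0017577

0.0017577


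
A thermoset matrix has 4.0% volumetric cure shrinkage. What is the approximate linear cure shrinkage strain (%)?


Linear shrinkage ≈ vol_shrink/3 = 4.0/3 = 1.333%

1.333%


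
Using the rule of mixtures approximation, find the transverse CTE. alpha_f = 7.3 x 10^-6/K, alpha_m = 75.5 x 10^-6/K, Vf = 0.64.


alpha_2 = alpha_f*Vf + alpha_m*(1-Vf) = 7.3*0.64 + 75.5*0.36 = 31.9 x 10^-6/K

31.9 x 10^-6/K


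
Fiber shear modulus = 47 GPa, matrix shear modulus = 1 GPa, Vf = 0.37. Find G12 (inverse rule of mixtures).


1/G12 = Vf/Gf + (1-Vf)/Gm = 0.37/47 + 0.63/1
G12 = 1.57 GPa

1.57 GPa


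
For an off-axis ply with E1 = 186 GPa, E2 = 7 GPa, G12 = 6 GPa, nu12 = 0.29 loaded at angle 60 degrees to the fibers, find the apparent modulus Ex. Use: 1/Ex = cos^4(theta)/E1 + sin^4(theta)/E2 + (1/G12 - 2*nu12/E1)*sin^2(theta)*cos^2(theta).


cos^4(60) = 0.0625, sin^4(60) = 0.5625, sin^2(60)*cos^2(60) = 0.1875
1/G12 - 2*nu12/E1 = 1/6 - 2*0.29/186 = 0.163548 GPa^-1
1/Ex = 0.0625/186 + 0.5625/7 + 0.163548*0.1875 = 0.1113585 GPa^-1
Ex = 8.98 GPa

8.98 GPa


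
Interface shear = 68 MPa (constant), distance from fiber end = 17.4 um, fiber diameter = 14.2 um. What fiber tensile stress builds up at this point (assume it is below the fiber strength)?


Force balance: sigma_f * (pi*d^2/4) = tau * (pi*d) * x  ->  sigma_f = 4 * tau * x / d
sigma_f = 4 * 68 * 17.4 / 14.2 = 333.3 MPa

333.3 MPa


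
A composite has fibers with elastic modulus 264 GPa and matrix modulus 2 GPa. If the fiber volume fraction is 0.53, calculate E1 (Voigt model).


E1 = Ef*Vf + Em*(1-Vf) = 264*0.53 + 2*0.47 = 140.86 GPa

140.86 GPa


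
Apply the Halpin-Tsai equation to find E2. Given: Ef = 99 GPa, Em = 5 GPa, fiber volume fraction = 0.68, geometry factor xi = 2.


eta = (Ef/Em - 1)/(Ef/Em + xi) = (19.8 - 1)/(19.8 + 2) = 0.8624
E2 = Em*(1+xi*eta*Vf)/(1-eta*Vf) = 26.27 GPa

26.27 GPa


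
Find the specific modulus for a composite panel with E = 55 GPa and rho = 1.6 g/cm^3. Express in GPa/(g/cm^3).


Specific stiffness = E/rho = 55/1.6 = 34.4 GPa/(g/cm^3)

34.4 GPa/(g/cm^3)


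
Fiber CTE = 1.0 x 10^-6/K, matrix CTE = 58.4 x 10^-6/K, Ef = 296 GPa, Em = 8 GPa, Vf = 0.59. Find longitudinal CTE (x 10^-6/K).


E1 = Ef*Vf + Em*(1-Vf) = 177.92
alpha_1 = (alpha_f*Ef*Vf + alpha_m*Em*(1-Vf))/E1 = 2.06 x 10^-6/K

2.06 x 10^-6/K


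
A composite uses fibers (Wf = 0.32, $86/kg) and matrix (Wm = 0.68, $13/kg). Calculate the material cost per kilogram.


Cost = cost_f*Wf + cost_m*Wm = 86*0.32 + 13*0.68 = $36.36/kg

$36.36/kg


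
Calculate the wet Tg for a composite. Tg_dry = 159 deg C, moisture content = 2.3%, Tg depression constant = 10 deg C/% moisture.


Tg_wet = Tg_dry - k*moisture = 159 - 10*2.3 = 136.0 deg C

136.0 deg C


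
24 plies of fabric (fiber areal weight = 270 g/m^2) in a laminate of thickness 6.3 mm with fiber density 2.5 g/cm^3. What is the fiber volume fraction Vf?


Vf = n * FAW / (rho_f * h * 1000) = 24 * 270 / (2.5 * 6.3 * 1000) = 0.4114

0.4114


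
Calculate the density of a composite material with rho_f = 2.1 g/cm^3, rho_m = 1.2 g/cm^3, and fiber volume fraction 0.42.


rho_c = rho_f*Vf + rho_m*(1-Vf) = 2.1*0.42 + 1.2*0.58 = 1.578 g/cm^3

1.578 g/cm^3


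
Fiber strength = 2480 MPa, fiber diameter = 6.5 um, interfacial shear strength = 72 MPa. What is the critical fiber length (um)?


Lc = sigma_f * d / (2 * tau_i) = 2480 * 6.5 / (2 * 72) = 111.9 um

111.9 um


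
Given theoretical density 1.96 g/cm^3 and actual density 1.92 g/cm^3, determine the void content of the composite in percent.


Void% = (rho_theo - rho_actual)/rho_theo * 100 = (1.96 - 1.92)/1.96 * 100 = 2.04%

2.04%


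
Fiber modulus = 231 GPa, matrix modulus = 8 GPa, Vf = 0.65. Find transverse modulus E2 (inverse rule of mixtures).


1/E2 = Vf/Ef + (1-Vf)/Em = 0.65/231 + 0.35/8
E2 = 21.48 GPa

21.48 GPa


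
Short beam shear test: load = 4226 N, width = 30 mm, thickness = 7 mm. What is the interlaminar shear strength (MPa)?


ILSS = 3F/(4bh) = 3*4226/(4*30*7) = 15.09 MPa

15.09 MPa


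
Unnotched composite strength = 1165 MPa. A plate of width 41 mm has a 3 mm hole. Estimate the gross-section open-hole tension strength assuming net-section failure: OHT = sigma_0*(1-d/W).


OHT = sigma_0*(1-d/W) = 1165*(1-3/41) = 1079.8 MPa

1079.8 MPa


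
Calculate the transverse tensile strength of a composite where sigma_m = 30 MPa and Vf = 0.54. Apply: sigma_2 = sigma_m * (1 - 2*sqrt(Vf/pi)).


factor = 1 - 2*sqrt(0.54/pi) = 0.1708
sigma_2 = 30 * 0.1708 = 5.12 MPa

5.12 MPa


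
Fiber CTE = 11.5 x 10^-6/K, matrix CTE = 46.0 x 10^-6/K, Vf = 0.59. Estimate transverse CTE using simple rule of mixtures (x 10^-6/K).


alpha_2 = alpha_f*Vf + alpha_m*(1-Vf) = 11.5*0.59 + 46.0*0.41 = 25.6 x 10^-6/K

25.6 x 10^-6/K


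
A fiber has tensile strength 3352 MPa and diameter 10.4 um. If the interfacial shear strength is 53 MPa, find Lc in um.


Lc = sigma_f * d / (2 * tau_i) = 3352 * 10.4 / (2 * 53) = 328.9 um

328.9 um


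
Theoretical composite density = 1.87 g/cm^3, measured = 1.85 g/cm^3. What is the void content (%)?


Void% = (rho_theo - rho_actual)/rho_theo * 100 = (1.87 - 1.85)/1.87 * 100 = 1.07%

1.07%


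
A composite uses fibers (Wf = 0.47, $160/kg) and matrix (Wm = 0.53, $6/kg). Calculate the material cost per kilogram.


Cost = cost_f*Wf + cost_m*Wm = 160*0.47 + 6*0.53 = $78.38/kg

$78.38/kg


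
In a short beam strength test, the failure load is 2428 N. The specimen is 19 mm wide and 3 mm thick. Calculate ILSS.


ILSS = 3F/(4bh) = 3*2428/(4*19*3) = 31.95 MPa

31.95 MPa


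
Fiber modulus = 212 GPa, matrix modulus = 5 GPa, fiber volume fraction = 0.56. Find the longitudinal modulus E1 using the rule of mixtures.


E1 = Ef*Vf + Em*(1-Vf) = 212*0.56 + 5*0.44 = 120.92 GPa

120.92 GPa


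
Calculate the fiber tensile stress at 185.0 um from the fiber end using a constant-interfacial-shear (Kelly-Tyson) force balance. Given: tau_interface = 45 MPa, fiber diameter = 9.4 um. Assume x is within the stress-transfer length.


Force balance: sigma_f * (pi*d^2/4) = tau * (pi*d) * x  ->  sigma_f = 4 * tau * x / d
sigma_f = 4 * 45 * 185.0 / 9.4 = 3542.6 MPa

3542.6 MPa


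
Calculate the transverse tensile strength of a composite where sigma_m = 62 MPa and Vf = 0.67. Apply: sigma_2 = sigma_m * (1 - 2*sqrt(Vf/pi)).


factor = 1 - 2*sqrt(0.67/pi) = 0.0764
sigma_2 = 62 * 0.0764 = 4.74 MPa

4.74 MPa


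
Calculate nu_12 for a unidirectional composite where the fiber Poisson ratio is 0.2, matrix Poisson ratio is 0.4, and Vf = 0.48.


nu_12 = nu_f*Vf + nu_m*(1-Vf) = 0.2*0.48 + 0.4*0.52 = 0.304

0.304


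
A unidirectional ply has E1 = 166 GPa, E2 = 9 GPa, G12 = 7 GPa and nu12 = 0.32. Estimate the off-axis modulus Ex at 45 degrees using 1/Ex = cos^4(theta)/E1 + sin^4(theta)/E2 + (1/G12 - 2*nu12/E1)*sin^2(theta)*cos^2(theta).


cos^4(45) = 0.25, sin^4(45) = 0.25, sin^2(45)*cos^2(45) = 0.25
1/G12 - 2*nu12/E1 = 1/7 - 2*0.32/166 = 0.139002 GPa^-1
1/Ex = 0.25/166 + 0.25/9 + 0.139002*0.25 = 0.0640342 GPa^-1
Ex = 15.62 GPa

15.62 GPa


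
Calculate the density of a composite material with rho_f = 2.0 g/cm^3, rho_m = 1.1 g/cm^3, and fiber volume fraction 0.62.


rho_c = rho_f*Vf + rho_m*(1-Vf) = 2.0*0.62 + 1.1*0.38 = 1.658 g/cm^3

1.658 g/cm^3


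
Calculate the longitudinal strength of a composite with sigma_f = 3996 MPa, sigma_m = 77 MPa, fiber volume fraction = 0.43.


sigma_1 = sigma_f*Vf + sigma_m*(1-Vf) = 3996*0.43 + 77*0.57 = 1762.2 MPa

1762.2 MPa


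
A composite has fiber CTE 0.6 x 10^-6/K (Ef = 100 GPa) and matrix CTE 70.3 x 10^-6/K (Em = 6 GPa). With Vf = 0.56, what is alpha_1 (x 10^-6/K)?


E1 = Ef*Vf + Em*(1-Vf) = 58.64
alpha_1 = (alpha_f*Ef*Vf + alpha_m*Em*(1-Vf))/E1 = 3.74 x 10^-6/K

3.74 x 10^-6/K


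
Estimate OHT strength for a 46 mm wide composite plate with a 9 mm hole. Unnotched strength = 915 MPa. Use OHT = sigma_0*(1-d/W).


OHT = sigma_0*(1-d/W) = 915*(1-9/46) = 736.0 MPa

736.0 MPa


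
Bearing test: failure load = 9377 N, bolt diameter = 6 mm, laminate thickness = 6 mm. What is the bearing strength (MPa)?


sigma_br = F/(d*h) = 9377/(6*6) = 260.5 MPa

260.5 MPa


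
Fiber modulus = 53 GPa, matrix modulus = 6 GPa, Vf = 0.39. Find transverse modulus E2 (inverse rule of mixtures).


1/E2 = Vf/Ef + (1-Vf)/Em = 0.39/53 + 0.61/6
E2 = 9.17 GPa

9.17 GPa


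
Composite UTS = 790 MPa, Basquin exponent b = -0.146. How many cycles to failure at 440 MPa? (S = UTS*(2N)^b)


N = 0.5 * (S/UTS)^(1/b) = 0.5 * (440/790)^(1/-0.146) = 27.5354 cycles

27.5354 cycles


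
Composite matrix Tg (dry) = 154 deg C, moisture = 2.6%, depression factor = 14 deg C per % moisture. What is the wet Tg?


Tg_wet = Tg_dry - k*moisture = 154 - 14*2.6 = 117.6 deg C

117.6 deg C


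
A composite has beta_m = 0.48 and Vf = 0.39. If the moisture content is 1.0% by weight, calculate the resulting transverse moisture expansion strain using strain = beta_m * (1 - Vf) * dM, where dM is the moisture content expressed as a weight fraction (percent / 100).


dM = 1.0/100 = 0.01
strain = beta_m * (1-Vf) * dM = 0.48 * 0.61 * 0.01 = 0.002928

0.002928


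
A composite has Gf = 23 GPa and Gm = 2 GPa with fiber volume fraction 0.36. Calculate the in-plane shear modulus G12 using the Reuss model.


1/G12 = Vf/Gf + (1-Vf)/Gm = 0.36/23 + 0.64/2
G12 = 2.98 GPa

2.98 GPa


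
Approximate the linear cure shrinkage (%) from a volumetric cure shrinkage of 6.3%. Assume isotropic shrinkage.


Linear shrinkage ≈ vol_shrink/3 = 6.3/3 = 2.1%

2.1%


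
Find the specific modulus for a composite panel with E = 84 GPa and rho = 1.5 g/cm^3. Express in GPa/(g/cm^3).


Specific stiffness = E/rho = 84/1.5 = 56.0 GPa/(g/cm^3)

56.0 GPa/(g/cm^3)


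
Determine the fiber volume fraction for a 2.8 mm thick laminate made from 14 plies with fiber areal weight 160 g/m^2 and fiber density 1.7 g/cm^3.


Vf = n * FAW / (rho_f * h * 1000) = 14 * 160 / (1.7 * 2.8 * 1000) = 0.4706

0.4706


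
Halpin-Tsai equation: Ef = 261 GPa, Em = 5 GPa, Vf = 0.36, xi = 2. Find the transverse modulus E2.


eta = (Ef/Em - 1)/(Ef/Em + xi) = (52.2 - 1)/(52.2 + 2) = 0.9446
E2 = Em*(1+xi*eta*Vf)/(1-eta*Vf) = 12.73 GPa

12.73 GPa


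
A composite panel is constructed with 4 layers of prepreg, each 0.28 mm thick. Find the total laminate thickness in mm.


h = n * t_ply = 4 * 0.28 = 1.12 mm

1.12 mm


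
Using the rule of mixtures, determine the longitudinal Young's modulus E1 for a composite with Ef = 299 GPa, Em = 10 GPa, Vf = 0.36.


E1 = Ef*Vf + Em*(1-Vf) = 299*0.36 + 10*0.64 = 114.04 GPa

114.04 GPa


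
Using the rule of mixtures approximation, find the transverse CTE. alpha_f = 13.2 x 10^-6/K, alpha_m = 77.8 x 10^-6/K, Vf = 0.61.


alpha_2 = alpha_f*Vf + alpha_m*(1-Vf) = 13.2*0.61 + 77.8*0.39 = 38.4 x 10^-6/K

38.4 x 10^-6/K


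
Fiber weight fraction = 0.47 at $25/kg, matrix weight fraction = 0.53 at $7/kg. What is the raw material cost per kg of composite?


Cost = cost_f*Wf + cost_m*Wm = 25*0.47 + 7*0.53 = $15.46/kg

$15.46/kg


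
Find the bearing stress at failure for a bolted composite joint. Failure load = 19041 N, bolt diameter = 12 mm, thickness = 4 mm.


sigma_br = F/(d*h) = 19041/(12*4) = 396.7 MPa

396.7 MPa


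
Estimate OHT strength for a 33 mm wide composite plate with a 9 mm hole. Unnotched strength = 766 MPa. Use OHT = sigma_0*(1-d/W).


OHT = sigma_0*(1-d/W) = 766*(1-9/33) = 557.1 MPa

557.1 MPa


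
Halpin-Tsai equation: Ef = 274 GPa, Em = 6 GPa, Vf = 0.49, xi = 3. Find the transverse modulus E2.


eta = (Ef/Em - 1)/(Ef/Em + xi) = (45.6667 - 1)/(45.6667 + 3) = 0.9178
E2 = Em*(1+xi*eta*Vf)/(1-eta*Vf) = 25.61 GPa

25.61 GPa
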